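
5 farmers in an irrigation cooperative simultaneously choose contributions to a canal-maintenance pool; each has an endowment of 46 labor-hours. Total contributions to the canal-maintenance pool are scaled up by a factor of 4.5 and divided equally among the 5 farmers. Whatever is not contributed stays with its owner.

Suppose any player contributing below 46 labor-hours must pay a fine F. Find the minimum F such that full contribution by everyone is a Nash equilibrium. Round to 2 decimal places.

4.60 labor-hours

Given the others contribute fully, the best deviation is to contribute 0 (any partial contribution still incurs the fine and gives up units whose private return 0.9000 is below 1).
Deviating from 46 to 0 saves 46 labor-hours but forfeits the deviator's share of the drop in the canal-maintenance pool: 4.5/5 × 46 = 41.40.
So the deviation gain is 46 − 41.40 = 4.60, and the fine must be at least 4.60 labor-hours to wipe it out.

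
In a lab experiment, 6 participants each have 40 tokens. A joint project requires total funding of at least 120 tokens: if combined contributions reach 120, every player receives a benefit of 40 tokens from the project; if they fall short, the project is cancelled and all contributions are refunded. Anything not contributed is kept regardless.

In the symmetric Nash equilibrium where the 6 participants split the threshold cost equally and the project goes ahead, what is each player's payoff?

Equal share of the threshold: 120/6 = 20.
At this profile no one gains by cutting their contribution: any cut drops the total below 120, the project is cancelled, contributions are refunded, and the deviator ends with 40, which is less than 40 − 20 + 40 = 60. Contributing more than 20 just wastes the excess. So contributing exactly 20 is a best response.
Each player's payoff: 40 − 20 + 40 = 60.

60 tokens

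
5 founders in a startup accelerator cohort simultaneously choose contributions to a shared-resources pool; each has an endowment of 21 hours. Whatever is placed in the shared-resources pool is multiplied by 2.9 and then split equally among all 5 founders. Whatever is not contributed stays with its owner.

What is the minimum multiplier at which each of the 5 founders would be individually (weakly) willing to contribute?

A contributed unit returns (multiplier)/5 to its contributor.
This reaches 1 exactly when the multiplier is 5.

5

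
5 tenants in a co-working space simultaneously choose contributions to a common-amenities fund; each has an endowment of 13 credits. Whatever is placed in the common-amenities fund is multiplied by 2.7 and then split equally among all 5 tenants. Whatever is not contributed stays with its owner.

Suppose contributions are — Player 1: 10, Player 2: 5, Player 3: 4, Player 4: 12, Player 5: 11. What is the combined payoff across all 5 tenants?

Total contributed: 10 + 5 + 4 + 12 + 11 = 42; total kept: 5 × 13 − 42 = 23.
The common-amenities fund pays out 2.7 × 42 = 113.40 in aggregate.
Group total = 23 + 113.40 = 136.40.

136.40 credits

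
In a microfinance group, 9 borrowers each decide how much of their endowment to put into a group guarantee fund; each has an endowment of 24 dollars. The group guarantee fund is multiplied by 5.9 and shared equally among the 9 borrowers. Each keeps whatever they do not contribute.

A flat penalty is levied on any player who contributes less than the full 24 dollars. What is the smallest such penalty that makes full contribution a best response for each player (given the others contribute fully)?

Given the others contribute fully, the best deviation is to contribute 0 (any partial contribution still incurs the fine and gives up units whose private return 0.6556 is below 1).
Deviating from 24 to 0 saves 24 dollars but forfeits the deviator's share of the drop in the group guarantee fund: 5.9/9 × 24 = 15.73.
So the deviation gain is 24 − 15.73 = 8.27, and the fine must be at least 8.27 dollars to wipe it out.

8.27 dollars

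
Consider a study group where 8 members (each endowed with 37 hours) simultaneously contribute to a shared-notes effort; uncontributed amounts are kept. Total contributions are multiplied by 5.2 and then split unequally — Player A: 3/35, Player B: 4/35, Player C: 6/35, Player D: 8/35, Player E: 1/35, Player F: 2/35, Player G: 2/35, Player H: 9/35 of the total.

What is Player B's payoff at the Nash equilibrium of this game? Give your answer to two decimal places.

A player with share s gets back 5.2·s per unit contributed, so full contribution is dominant for anyone with s > 1/5.2 = 0.1923 and zero contribution is dominant for anyone below.
Player D and Player H clear that bar, contributing 37 each; the remaining 6 contribute 0. Total contributed: 74.
Player B keeps 37 and receives 5.2 × 74 × 4/35 = 43.98 from the shared-notes effort, for a payoff of 80.98.

80.98 hours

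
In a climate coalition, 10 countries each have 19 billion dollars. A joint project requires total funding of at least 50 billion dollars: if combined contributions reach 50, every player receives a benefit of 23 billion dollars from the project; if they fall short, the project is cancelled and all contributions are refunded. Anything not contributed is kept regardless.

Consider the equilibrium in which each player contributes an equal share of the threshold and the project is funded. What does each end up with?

37 billion dollars

Equal share of the threshold: 50/10 = 5.
At this profile no one gains by cutting their contribution: any cut drops the total below 50, the project is cancelled, contributions are refunded, and the deviator ends with 19, which is less than 19 − 5 + 23 = 37. Contributing more than 5 just wastes the excess. So contributing exactly 5 is a best response.
Each player's payoff: 19 − 5 + 23 = 37.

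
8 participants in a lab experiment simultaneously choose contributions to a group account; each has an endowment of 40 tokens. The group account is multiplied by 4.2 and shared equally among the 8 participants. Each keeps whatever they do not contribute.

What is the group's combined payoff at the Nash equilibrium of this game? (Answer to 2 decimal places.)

Each contributed unit returns 4.2/8 = 0.5250 to its contributor — below 1 — so contributing 0 is dominant for every player. At the Nash equilibrium everyone keeps their 40, and the group total is 8 × 40 = 320.

320.00 tokens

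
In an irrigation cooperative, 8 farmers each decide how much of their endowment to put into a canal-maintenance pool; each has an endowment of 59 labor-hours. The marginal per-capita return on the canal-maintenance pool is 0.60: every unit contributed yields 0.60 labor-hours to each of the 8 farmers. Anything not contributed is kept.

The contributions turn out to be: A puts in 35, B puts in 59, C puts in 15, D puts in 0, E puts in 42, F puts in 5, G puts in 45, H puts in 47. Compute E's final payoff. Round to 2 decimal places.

Total contributed: 35 + 59 + 15 + 0 + 42 + 5 + 45 + 47 = 248.
Each receives 0.60 × 248 = 148.80 from the canal-maintenance pool.
E keeps 59 − 42 = 17, so E's payoff is 17 + 148.80 = 165.80.

165.80 labor-hours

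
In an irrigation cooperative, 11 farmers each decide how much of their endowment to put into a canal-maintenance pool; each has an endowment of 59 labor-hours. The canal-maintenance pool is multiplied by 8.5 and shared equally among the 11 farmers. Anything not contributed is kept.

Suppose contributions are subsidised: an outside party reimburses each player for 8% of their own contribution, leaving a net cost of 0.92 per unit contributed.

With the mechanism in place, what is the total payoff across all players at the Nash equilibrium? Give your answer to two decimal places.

Even with the mechanism, each unit contributed returns only (8.5/11) / 0.92 = 0.8399 per unit of net cost, so contributing nothing is still dominant.
Everyone keeps their endowment and the group total is 11 × 59 = 649.

649.00 labor-hours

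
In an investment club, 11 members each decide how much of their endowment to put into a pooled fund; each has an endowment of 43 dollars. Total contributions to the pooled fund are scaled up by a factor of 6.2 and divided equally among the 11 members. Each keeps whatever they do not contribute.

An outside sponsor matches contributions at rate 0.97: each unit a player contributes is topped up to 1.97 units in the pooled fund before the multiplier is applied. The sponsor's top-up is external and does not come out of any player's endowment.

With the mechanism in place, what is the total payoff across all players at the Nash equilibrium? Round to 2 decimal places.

Under the mechanism each unit contributed yields 6.2 × 1.97 / 11 = 1.1104 back to its contributor per unit of net cost, which exceeds 1, making full contribution the dominant choice for everyone.
At the Nash equilibrium everyone contributes 43. Group total payoff = 6.2 × 1.97 × 473 = 5777.22.

5777.22 dollars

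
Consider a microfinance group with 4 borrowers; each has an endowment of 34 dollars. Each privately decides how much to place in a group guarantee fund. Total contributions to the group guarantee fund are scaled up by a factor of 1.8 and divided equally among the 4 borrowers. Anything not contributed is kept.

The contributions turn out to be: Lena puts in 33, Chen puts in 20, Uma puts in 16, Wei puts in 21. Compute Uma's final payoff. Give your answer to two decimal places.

58.50 dollars

Total contributed: 33 + 20 + 16 + 21 = 90.
Each receives 1.8 × 90 / 4 = 40.50 from the group guarantee fund.
Uma keeps 34 − 16 = 18, so Uma's payoff is 18 + 40.50 = 58.50.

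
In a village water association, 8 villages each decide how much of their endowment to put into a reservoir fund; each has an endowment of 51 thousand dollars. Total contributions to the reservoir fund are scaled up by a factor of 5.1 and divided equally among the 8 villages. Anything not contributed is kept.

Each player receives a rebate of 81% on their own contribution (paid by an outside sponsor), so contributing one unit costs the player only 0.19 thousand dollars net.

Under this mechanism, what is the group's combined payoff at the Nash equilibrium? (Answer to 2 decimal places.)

Under the mechanism each unit contributed yields (5.1/8) / 0.19 = 3.3553 back to its contributor per unit of net cost, which exceeds 1, making full contribution the dominant choice for everyone.
At the Nash equilibrium everyone contributes 51. Group total payoff = 8 × (51 × 0.81 + 5.1 × 51) = 2411.28.

2411.28 thousand dollars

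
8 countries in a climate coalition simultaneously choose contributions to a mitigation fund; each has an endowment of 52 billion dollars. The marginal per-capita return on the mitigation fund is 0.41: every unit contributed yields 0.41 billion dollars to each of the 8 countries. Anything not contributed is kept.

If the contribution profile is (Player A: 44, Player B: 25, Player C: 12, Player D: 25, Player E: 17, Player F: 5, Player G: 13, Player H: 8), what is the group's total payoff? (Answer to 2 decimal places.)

Total contributed: 44 + 25 + 12 + 25 + 17 + 5 + 13 + 8 = 149; total kept: 8 × 52 − 149 = 267.
The mitigation fund pays out 0.41 × 8 × 149 = 488.72 in aggregate.
Group total = 267 + 488.72 = 755.72.

755.72 billion dollars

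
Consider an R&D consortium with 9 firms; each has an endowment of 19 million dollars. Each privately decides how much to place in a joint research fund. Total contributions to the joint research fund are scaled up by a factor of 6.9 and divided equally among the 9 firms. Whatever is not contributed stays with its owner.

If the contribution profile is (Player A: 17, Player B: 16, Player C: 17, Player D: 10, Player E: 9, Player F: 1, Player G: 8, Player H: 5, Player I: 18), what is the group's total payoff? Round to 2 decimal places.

Total contributed: 17 + 16 + 17 + 10 + 9 + 1 + 8 + 5 + 18 = 101; total kept: 9 × 19 − 101 = 70.
The joint research fund pays out 6.9 × 101 = 696.90 in aggregate.
Group total = 70 + 696.90 = 766.90.

766.90 million dollars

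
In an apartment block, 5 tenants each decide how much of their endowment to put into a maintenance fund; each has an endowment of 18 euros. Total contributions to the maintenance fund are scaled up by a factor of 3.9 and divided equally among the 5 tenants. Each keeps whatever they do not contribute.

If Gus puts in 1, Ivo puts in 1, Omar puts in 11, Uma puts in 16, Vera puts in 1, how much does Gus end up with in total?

40.40 euros

Total contributed: 1 + 1 + 11 + 16 + 1 = 30.
Each receives 3.9 × 30 / 5 = 23.40 from the maintenance fund.
Gus keeps 18 − 1 = 17, so Gus's payoff is 17 + 23.40 = 40.40.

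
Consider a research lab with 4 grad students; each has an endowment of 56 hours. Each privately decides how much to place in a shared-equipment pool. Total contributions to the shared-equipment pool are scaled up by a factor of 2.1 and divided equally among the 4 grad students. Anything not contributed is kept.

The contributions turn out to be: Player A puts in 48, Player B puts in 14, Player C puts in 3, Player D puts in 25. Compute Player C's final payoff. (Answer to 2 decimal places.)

100.25 hours

Total contributed: 48 + 14 + 3 + 25 = 90.
Each receives 2.1 × 90 / 4 = 47.25 from the shared-equipment pool.
Player C keeps 56 − 3 = 53, so Player C's payoff is 53 + 47.25 = 100.25.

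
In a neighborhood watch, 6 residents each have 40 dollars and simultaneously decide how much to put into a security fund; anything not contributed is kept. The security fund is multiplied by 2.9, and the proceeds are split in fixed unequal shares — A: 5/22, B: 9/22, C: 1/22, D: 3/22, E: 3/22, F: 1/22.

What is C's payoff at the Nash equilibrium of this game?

A player with share s gets back 2.9·s per unit contributed, so full contribution is dominant for anyone with s > 1/2.9 = 0.3448 and zero contribution is dominant for anyone below.
The only share above 0.3448 is B's 9/22, contributing 40; the remaining 5 contribute 0. Total contributed: 40.
C keeps 40 and receives 2.9 × 40 × 1/22 = 5.27 from the security fund, for a payoff of 45.27.

45.27 dollars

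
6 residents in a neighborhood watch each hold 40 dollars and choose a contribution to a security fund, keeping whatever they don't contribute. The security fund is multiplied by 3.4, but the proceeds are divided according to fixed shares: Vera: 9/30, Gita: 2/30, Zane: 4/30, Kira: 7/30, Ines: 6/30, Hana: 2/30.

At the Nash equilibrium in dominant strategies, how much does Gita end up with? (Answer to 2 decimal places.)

For player j, contributing a unit is worthwhile iff 3.4 × (j's share) ≥ 1, i.e. iff j's share is at least 0.2941.
Vera alone (share 9/30) is above the threshold, contributing 40; the remaining 5 contribute 0. Total contributed: 40.
Gita keeps 40 and receives 3.4 × 40 × 2/30 = 9.07 from the security fund, for a payoff of 49.07.

49.07 dollars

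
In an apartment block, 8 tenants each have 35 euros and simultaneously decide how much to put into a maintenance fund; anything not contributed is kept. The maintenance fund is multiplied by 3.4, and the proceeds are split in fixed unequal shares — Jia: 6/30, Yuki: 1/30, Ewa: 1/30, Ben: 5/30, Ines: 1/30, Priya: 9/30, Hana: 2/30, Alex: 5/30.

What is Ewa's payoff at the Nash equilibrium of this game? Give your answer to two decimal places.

38.97 euros

Each unit j contributes comes back to j as 3.4 × (j's share), so j prefers to contribute only if that share exceeds 1/3.4 = 0.2941; otherwise keeping the unit dominates.
Priya alone (share 9/30) is above the threshold, contributing 35; the remaining 7 contribute 0. Total contributed: 35.
Ewa keeps 35 and receives 3.4 × 35 × 1/30 = 3.97 from the maintenance fund, for a payoff of 38.97.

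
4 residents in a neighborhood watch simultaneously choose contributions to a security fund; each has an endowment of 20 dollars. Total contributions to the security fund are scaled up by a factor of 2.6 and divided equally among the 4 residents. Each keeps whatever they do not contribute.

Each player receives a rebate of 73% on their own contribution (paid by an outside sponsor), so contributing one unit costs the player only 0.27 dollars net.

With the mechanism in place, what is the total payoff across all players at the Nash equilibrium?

With the mechanism, a contributed unit returns (2.6/4) / 0.27 = 2.4074 per unit of net cost to the contributor — now above 1 — so contributing fully is weakly dominant for every player.
At the Nash equilibrium everyone contributes 20. Group total payoff = 4 × (20 × 0.73 + 2.6 × 20) = 266.40.

266.40 dollars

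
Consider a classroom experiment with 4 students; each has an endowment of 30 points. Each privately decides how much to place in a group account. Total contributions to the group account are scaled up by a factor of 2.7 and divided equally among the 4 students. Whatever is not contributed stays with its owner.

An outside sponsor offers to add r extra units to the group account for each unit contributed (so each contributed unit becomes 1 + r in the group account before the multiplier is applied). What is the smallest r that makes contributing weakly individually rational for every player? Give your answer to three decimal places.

With matching at rate r, one contributed unit becomes (1 + r) in the group account and returns 2.7 × (1 + r) / 4 to the contributor.
Setting this equal to 1: 1 + r = 4/2.7 = 1.4815.
So the minimum matching rate is r = 1.4815 − 1 = 0.481.

0.481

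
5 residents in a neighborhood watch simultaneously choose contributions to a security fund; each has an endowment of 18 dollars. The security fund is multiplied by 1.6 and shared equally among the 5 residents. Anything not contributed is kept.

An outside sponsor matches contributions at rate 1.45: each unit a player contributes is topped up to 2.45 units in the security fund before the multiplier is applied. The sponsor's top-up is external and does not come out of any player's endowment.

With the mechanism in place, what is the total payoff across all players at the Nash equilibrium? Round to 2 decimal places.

90.00 dollars

The effective private return is 1.6 × 2.45 / 5 = 0.7840, which is still under 1, so the mechanism doesn't change anyone's dominant strategy: zero contribution.
Everyone keeps their endowment and the group total is 5 × 18 = 90.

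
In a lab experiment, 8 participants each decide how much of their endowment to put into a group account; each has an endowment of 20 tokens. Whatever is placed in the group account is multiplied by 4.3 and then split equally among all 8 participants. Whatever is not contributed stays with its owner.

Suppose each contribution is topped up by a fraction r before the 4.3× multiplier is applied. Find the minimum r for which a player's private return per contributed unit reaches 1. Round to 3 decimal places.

0.860

With matching at rate r, one contributed unit becomes (1 + r) in the group account and returns 4.3 × (1 + r) / 8 to the contributor.
Setting this equal to 1: 1 + r = 8/4.3 = 1.8605.
So the minimum matching rate is r = 1.8605 − 1 = 0.860.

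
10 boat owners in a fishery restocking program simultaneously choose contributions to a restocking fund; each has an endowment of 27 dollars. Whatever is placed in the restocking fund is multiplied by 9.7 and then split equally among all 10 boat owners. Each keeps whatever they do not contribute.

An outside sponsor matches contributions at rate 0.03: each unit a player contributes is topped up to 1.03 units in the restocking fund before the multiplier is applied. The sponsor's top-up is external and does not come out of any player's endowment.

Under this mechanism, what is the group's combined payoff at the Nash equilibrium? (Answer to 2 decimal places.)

270.00 dollars

The effective private return is 9.7 × 1.03 / 10 = 0.9991, which is still under 1, so the mechanism doesn't change anyone's dominant strategy: zero contribution.
Everyone keeps their endowment and the group total is 10 × 27 = 270.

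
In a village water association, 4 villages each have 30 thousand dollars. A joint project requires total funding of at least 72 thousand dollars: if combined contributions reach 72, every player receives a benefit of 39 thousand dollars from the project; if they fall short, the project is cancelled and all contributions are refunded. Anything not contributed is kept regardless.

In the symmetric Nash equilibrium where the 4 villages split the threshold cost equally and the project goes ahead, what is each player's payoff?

51 thousand dollars

Equal share of the threshold: 72/4 = 18.
At this profile no one gains by cutting their contribution: any cut drops the total below 72, the project is cancelled, contributions are refunded, and the deviator ends with 30, which is less than 30 − 18 + 39 = 51. Contributing more than 18 just wastes the excess. So contributing exactly 18 is a best response.
Each player's payoff: 30 − 18 + 39 = 51.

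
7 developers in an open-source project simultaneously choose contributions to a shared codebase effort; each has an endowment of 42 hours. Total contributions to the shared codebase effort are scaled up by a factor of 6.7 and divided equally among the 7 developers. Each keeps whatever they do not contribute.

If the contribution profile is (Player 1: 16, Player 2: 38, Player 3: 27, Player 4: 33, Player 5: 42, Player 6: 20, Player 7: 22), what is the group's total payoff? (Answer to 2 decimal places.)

1422.60 hours

Total contributed: 16 + 38 + 27 + 33 + 42 + 20 + 22 = 198; total kept: 7 × 42 − 198 = 96.
The shared codebase effort pays out 6.7 × 198 = 1326.60 in aggregate.
Group total = 96 + 1326.60 = 1422.60.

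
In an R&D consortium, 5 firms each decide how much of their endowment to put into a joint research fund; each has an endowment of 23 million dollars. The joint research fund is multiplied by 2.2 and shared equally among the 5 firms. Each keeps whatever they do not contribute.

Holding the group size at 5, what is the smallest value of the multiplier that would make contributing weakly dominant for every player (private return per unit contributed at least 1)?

A contributed unit returns (multiplier)/5 to its contributor.
This reaches 1 exactly when the multiplier is 5.

5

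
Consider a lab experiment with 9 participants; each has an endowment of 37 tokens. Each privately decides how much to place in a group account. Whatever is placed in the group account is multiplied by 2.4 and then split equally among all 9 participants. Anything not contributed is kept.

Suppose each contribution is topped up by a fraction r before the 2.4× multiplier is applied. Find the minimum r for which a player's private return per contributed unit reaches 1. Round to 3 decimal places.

With matching at rate r, one contributed unit becomes (1 + r) in the group account and returns 2.4 × (1 + r) / 9 to the contributor.
Setting this equal to 1: 1 + r = 9/2.4 = 3.7500.
So the minimum matching rate is r = 3.7500 − 1 = 2.750.

2.750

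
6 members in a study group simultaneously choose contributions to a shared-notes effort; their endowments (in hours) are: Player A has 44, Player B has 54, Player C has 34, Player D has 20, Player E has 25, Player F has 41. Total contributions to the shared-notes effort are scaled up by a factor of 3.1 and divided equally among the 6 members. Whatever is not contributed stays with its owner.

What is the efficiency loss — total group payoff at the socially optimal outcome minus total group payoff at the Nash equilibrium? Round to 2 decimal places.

457.80 hours

The private return per contributed unit is 3.1/6 = 0.5167 < 1 for every player regardless of endowment, so the Nash equilibrium is zero contribution and the group total is Σ E_j = 44 + 54 + 34 + 20 + 25 + 41 = 218.
Each contributed unit returns 3.100 to the group, so the social optimum is full contribution by everyone: group total = 3.100 × 218 = 675.80.
Efficiency loss = (3.100 − 1) × 218 = 457.80.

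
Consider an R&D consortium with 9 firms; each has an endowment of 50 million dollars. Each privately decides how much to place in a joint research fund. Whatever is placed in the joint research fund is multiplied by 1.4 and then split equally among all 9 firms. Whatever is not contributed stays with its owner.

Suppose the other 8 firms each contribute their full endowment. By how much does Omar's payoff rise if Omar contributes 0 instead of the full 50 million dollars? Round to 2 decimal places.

42.22 million dollars

Switching from a contribution of 50 to 0 lets Omar keep an extra 50 million dollars, but lowers the joint research fund by 50, which costs Omar their own share of that drop: 1.4/9 × 50 = 7.78.
Net gain = 50 − 7.78 = 42.22. The private return per contributed unit (0.1556) is below 1, so free-riding is indeed the best response regardless of what the others do.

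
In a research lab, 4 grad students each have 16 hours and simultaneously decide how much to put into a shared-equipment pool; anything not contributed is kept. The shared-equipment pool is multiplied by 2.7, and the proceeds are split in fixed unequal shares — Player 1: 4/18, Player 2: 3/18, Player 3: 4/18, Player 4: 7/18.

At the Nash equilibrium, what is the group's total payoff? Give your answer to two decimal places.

91.20 hours

Each unit j contributes comes back to j as 2.7 × (j's share), so j prefers to contribute only if that share exceeds 1/2.7 = 0.3704; otherwise keeping the unit dominates.
The only share above 0.3704 is Player 4's 7/18, contributing 16; the remaining 3 contribute 0. Total contributed: 16.
The shared-equipment pool pays out 2.7 × 16 = 43.20 in total (split across the unequal shares, but the aggregate is all that matters for the group sum).
The 3 free-riders keep 16 each, adding 48. Group total = 48 + 43.20 = 91.20.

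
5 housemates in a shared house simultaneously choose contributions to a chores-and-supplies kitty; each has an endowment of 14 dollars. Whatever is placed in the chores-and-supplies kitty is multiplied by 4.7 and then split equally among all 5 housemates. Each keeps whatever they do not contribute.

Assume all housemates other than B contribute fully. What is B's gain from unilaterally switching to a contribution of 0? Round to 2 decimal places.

0.84 dollars

Switching from a contribution of 14 to 0 lets B keep an extra 14 dollars, but lowers the chores-and-supplies kitty by 14, which costs B their own share of that drop: 4.7/5 × 14 = 13.16.
Net gain = 14 − 13.16 = 0.84. The private return per contributed unit (0.9400) is below 1, so free-riding is indeed the best response regardless of what the others do.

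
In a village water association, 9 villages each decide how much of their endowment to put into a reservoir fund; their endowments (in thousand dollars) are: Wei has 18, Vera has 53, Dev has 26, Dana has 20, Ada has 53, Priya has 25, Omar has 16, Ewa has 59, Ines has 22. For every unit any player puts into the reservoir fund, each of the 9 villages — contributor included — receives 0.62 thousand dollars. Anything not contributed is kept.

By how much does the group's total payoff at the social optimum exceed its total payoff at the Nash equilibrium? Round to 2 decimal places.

1337.36 thousand dollars

The private return per contributed unit is 0.62 < 1 for everyone, so the Nash equilibrium is zero contribution and the group total is Σ E_j = 18 + 53 + 26 + 20 + 53 + 25 + 16 + 59 + 22 = 292.
Each contributed unit returns 5.580 to the group, so the social optimum is full contribution by everyone: group total = 5.580 × 292 = 1629.36.
Efficiency loss = (5.580 − 1) × 292 = 1337.36.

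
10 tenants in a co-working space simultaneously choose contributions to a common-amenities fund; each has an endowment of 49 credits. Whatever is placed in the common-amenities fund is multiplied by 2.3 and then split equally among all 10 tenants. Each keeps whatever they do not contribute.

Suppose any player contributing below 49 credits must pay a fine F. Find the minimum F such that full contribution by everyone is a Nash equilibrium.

37.73 credits

Given the others contribute fully, the best deviation is to contribute 0 (any partial contribution still incurs the fine and gives up units whose private return 0.2300 is below 1).
Deviating from 49 to 0 saves 49 credits but forfeits the deviator's share of the drop in the common-amenities fund: 2.3/10 × 49 = 11.27.
So the deviation gain is 49 − 11.27 = 37.73, and the fine must be at least 37.73 credits to wipe it out.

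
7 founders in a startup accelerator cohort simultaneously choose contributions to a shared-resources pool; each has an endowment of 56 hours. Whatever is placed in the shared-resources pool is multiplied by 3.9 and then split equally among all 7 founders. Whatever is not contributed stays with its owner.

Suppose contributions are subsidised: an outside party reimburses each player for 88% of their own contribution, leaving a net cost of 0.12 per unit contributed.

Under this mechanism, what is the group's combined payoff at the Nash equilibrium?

1873.76 hours

Under the mechanism each unit contributed yields (3.9/7) / 0.12 = 4.6429 back to its contributor per unit of net cost, which exceeds 1, making full contribution the dominant choice for everyone.
At the Nash equilibrium everyone contributes 56. Group total payoff = 7 × (56 × 0.88 + 3.9 × 56) = 1873.76.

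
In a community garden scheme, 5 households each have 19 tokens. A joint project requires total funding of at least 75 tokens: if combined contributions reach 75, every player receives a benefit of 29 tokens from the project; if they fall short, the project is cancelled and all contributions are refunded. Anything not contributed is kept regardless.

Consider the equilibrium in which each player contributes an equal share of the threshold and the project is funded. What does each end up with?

33 tokens

Equal share of the threshold: 75/5 = 15.
At this profile no one gains by cutting their contribution: any cut drops the total below 75, the project is cancelled, contributions are refunded, and the deviator ends with 19, which is less than 19 − 15 + 29 = 33. Contributing more than 15 just wastes the excess. So contributing exactly 15 is a best response.
Each player's payoff: 19 − 15 + 29 = 33.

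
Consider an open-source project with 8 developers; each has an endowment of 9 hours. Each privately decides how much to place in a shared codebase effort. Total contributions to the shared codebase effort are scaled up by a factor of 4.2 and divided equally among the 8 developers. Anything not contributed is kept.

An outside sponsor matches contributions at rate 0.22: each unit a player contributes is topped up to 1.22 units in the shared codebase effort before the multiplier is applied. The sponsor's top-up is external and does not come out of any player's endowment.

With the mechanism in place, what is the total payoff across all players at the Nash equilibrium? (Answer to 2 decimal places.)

The effective private return is 4.2 × 1.22 / 8 = 0.6405, which is still under 1, so the mechanism doesn't change anyone's dominant strategy: zero contribution.
Everyone keeps their endowment and the group total is 8 × 9 = 72.

72.00 hours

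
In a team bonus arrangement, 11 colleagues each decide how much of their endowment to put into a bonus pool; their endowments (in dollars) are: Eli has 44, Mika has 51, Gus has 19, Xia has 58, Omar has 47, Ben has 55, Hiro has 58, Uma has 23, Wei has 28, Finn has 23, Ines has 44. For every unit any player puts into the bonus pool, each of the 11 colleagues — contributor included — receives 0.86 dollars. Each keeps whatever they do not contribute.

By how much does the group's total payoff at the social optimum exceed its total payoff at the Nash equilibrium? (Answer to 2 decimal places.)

The private return per contributed unit is 0.86 < 1 for everyone, so the Nash equilibrium is zero contribution and the group total is Σ E_j = 44 + 51 + 19 + 58 + 47 + 55 + 58 + 23 + 28 + 23 + 44 = 450.
Each contributed unit returns 9.460 to the group, so the social optimum is full contribution by everyone: group total = 9.460 × 450 = 4257.00.
Efficiency loss = (9.460 − 1) × 450 = 3807.00.

3807.00 dollars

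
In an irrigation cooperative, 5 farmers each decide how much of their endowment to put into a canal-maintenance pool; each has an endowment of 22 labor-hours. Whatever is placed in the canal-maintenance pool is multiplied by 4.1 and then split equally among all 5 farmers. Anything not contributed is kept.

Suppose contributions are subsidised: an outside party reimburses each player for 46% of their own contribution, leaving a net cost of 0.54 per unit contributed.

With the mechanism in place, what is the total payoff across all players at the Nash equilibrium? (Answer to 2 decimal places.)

Under the mechanism each unit contributed yields (4.1/5) / 0.54 = 1.5185 back to its contributor per unit of net cost, which exceeds 1, making full contribution the dominant choice for everyone.
So the Nash equilibrium is full contribution by all 5; the group earns 5 × (22 × 0.46 + 4.1 × 22) = 501.60.

501.60 labor-hours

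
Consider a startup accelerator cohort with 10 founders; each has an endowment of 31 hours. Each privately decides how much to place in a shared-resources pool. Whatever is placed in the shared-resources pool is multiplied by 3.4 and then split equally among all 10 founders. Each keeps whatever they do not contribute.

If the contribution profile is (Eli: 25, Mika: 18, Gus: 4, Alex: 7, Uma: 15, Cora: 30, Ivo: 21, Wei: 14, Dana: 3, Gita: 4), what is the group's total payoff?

648.40 hours

Total contributed: 25 + 18 + 4 + 7 + 15 + 30 + 21 + 14 + 3 + 4 = 141; total kept: 10 × 31 − 141 = 169.
The shared-resources pool pays out 3.4 × 141 = 479.40 in aggregate.
Group total = 169 + 479.40 = 648.40.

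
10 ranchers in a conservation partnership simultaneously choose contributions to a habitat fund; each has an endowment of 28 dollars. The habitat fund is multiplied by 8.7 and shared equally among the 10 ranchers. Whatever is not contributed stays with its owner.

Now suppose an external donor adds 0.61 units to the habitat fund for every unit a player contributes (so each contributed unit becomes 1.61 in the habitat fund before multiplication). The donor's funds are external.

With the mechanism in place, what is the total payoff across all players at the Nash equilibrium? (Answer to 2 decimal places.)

With the mechanism, a contributed unit returns 8.7 × 1.61 / 10 = 1.4007 per unit of net cost to the contributor — now above 1 — so contributing fully is weakly dominant for every player.
At the Nash equilibrium everyone contributes 28. Group total payoff = 8.7 × 1.61 × 280 = 3921.96.

3921.96 dollars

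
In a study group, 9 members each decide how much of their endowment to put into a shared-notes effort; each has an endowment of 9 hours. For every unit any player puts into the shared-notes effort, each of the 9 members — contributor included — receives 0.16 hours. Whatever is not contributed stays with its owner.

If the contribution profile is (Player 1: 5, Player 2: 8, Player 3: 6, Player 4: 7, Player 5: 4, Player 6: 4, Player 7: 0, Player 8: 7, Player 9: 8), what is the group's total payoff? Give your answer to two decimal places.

Total contributed: 5 + 8 + 6 + 7 + 4 + 4 + 0 + 7 + 8 = 49; total kept: 9 × 9 − 49 = 32.
The shared-notes effort pays out 0.16 × 9 × 49 = 70.56 in aggregate.
Group total = 32 + 70.56 = 102.56.

102.56 hours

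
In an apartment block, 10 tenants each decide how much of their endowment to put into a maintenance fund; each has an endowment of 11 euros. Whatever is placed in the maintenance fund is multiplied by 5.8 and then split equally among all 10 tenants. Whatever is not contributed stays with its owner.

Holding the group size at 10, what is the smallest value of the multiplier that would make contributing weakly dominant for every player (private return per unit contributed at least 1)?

10

A contributed unit returns (multiplier)/10 to its contributor.
This reaches 1 exactly when the multiplier is 10.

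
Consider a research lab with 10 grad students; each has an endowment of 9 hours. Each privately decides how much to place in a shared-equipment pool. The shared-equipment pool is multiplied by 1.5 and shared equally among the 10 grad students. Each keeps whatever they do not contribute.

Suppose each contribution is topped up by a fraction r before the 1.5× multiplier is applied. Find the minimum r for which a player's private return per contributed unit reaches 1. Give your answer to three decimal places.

With matching at rate r, one contributed unit becomes (1 + r) in the shared-equipment pool and returns 1.5 × (1 + r) / 10 to the contributor.
Setting this equal to 1: 1 + r = 10/1.5 = 6.6667.
So the minimum matching rate is r = 6.6667 − 1 = 5.667.

5.667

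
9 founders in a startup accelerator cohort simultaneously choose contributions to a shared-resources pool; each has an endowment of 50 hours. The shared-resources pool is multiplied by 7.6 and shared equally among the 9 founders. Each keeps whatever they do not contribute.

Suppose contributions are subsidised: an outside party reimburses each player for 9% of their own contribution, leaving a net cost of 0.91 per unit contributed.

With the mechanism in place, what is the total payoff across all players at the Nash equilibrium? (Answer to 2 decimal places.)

With the mechanism, a contributed unit returns (7.6/9) / 0.91 = 0.9280 per unit of net cost — still below 1 — so contributing 0 remains dominant for every player.
Everyone keeps their endowment and the group total is 9 × 50 = 450.

450.00 hours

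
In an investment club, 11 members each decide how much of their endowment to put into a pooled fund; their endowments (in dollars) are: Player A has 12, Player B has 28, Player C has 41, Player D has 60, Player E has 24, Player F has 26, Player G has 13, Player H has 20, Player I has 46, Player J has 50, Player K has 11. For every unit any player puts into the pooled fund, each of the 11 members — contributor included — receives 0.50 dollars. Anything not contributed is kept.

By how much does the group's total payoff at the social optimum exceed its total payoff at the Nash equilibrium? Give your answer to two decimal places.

1489.50 dollars

The private return per contributed unit is 0.50 < 1 for everyone, so the Nash equilibrium is zero contribution and the group total is Σ E_j = 12 + 28 + 41 + 60 + 24 + 26 + 13 + 20 + 46 + 50 + 11 = 331.
Each contributed unit returns 5.500 to the group, so the social optimum is full contribution by everyone: group total = 5.500 × 331 = 1820.50.
Efficiency loss = (5.500 − 1) × 331 = 1489.50.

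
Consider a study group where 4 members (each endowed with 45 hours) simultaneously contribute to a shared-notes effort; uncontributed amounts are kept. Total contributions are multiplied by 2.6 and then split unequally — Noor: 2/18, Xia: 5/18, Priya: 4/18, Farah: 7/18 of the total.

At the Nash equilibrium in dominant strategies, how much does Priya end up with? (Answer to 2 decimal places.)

A player with share s gets back 2.6·s per unit contributed, so full contribution is dominant for anyone with s > 1/2.6 = 0.3846 and zero contribution is dominant for anyone below.
Farah alone (share 7/18) is above the threshold, contributing 45; the remaining 3 contribute 0. Total contributed: 45.
Priya keeps 45 and receives 2.6 × 45 × 4/18 = 26.00 from the shared-notes effort, for a payoff of 71.00.

71.00 hours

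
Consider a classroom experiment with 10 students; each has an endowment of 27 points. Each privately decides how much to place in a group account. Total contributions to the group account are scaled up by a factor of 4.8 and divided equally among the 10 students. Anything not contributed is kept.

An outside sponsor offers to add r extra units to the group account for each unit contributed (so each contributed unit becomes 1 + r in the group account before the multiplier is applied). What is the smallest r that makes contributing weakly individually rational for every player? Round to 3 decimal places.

With matching at rate r, one contributed unit becomes (1 + r) in the group account and returns 4.8 × (1 + r) / 10 to the contributor.
Setting this equal to 1: 1 + r = 10/4.8 = 2.0833.
So the minimum matching rate is r = 2.0833 − 1 = 1.083.

1.083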